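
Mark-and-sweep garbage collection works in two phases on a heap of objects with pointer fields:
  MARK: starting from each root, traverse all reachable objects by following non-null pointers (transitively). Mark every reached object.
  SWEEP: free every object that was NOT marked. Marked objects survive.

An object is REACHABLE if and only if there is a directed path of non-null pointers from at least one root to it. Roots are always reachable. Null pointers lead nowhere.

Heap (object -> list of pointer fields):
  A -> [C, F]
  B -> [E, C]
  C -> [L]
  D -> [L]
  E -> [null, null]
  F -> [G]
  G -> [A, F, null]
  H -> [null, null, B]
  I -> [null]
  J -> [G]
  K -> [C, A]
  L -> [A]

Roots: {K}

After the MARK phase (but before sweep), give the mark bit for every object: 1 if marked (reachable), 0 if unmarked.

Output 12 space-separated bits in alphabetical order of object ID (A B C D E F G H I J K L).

Answer: 1 0 1 0 0 1 1 0 0 0 1 1

Derivation:
Roots: K
Mark K: refs=C A, marked=K
Mark C: refs=L, marked=C K
Mark A: refs=C F, marked=A C K
Mark L: refs=A, marked=A C K L
Mark F: refs=G, marked=A C F K L
Mark G: refs=A F null, marked=A C F G K L
Unmarked (collected): B D E H I J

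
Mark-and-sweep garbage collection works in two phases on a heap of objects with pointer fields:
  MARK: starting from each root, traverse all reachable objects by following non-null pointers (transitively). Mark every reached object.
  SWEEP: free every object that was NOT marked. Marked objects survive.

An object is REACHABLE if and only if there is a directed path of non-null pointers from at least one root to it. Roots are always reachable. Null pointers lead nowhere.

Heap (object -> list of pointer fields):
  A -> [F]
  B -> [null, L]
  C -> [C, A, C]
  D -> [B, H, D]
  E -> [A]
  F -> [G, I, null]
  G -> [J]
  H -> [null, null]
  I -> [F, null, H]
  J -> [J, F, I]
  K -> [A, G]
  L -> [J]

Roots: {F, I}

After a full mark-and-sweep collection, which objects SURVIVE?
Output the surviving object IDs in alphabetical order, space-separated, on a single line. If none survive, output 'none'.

Roots: F I
Mark F: refs=G I null, marked=F
Mark I: refs=F null H, marked=F I
Mark G: refs=J, marked=F G I
Mark H: refs=null null, marked=F G H I
Mark J: refs=J F I, marked=F G H I J
Unmarked (collected): A B C D E K L

Answer: F G H I J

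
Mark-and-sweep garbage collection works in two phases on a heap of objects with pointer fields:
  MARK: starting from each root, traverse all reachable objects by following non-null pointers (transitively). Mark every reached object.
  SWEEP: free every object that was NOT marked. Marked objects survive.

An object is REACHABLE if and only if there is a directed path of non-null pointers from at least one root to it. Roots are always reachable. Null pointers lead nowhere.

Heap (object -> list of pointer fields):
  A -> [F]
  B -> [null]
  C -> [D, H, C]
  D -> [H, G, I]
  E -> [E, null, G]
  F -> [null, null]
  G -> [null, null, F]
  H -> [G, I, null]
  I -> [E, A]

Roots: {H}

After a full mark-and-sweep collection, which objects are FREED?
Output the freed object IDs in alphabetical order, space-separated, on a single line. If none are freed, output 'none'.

Roots: H
Mark H: refs=G I null, marked=H
Mark G: refs=null null F, marked=G H
Mark I: refs=E A, marked=G H I
Mark F: refs=null null, marked=F G H I
Mark E: refs=E null G, marked=E F G H I
Mark A: refs=F, marked=A E F G H I
Unmarked (collected): B C D

Answer: B C D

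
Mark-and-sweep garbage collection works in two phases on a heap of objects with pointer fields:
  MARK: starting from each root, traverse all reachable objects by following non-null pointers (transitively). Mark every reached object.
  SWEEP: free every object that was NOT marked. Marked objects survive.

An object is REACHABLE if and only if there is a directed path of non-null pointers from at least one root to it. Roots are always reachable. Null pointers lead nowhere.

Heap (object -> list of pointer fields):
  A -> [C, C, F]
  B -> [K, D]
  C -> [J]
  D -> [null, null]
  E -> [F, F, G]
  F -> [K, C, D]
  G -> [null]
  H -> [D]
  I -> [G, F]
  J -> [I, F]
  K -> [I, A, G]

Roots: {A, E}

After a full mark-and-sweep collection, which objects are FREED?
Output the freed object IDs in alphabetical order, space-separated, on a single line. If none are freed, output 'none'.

Roots: A E
Mark A: refs=C C F, marked=A
Mark E: refs=F F G, marked=A E
Mark C: refs=J, marked=A C E
Mark F: refs=K C D, marked=A C E F
Mark G: refs=null, marked=A C E F G
Mark J: refs=I F, marked=A C E F G J
Mark K: refs=I A G, marked=A C E F G J K
Mark D: refs=null null, marked=A C D E F G J K
Mark I: refs=G F, marked=A C D E F G I J K
Unmarked (collected): B H

Answer: B H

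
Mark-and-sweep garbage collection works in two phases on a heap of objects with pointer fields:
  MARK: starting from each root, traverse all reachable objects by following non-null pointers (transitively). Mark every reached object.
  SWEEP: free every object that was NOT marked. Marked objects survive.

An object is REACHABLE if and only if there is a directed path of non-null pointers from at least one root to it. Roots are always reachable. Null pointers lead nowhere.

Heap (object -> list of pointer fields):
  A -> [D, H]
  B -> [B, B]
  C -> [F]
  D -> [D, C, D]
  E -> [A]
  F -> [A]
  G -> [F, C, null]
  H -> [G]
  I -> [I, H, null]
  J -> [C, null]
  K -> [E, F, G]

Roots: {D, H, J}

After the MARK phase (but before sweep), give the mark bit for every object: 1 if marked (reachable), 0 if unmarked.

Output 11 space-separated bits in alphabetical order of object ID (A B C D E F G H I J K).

Answer: 1 0 1 1 0 1 1 1 0 1 0

Derivation:
Roots: D H J
Mark D: refs=D C D, marked=D
Mark H: refs=G, marked=D H
Mark J: refs=C null, marked=D H J
Mark C: refs=F, marked=C D H J
Mark G: refs=F C null, marked=C D G H J
Mark F: refs=A, marked=C D F G H J
Mark A: refs=D H, marked=A C D F G H J
Unmarked (collected): B E I K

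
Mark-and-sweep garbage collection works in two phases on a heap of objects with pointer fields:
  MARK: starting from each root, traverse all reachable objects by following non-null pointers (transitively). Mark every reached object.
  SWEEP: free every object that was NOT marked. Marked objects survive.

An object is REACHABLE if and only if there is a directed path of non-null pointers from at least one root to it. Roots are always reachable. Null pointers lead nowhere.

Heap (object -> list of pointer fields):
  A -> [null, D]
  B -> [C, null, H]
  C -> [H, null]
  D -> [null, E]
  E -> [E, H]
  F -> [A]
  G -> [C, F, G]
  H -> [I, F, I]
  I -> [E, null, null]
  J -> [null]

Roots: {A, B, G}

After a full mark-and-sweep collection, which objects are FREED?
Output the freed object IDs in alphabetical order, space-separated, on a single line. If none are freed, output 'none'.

Roots: A B G
Mark A: refs=null D, marked=A
Mark B: refs=C null H, marked=A B
Mark G: refs=C F G, marked=A B G
Mark D: refs=null E, marked=A B D G
Mark C: refs=H null, marked=A B C D G
Mark H: refs=I F I, marked=A B C D G H
Mark F: refs=A, marked=A B C D F G H
Mark E: refs=E H, marked=A B C D E F G H
Mark I: refs=E null null, marked=A B C D E F G H I
Unmarked (collected): J

Answer: J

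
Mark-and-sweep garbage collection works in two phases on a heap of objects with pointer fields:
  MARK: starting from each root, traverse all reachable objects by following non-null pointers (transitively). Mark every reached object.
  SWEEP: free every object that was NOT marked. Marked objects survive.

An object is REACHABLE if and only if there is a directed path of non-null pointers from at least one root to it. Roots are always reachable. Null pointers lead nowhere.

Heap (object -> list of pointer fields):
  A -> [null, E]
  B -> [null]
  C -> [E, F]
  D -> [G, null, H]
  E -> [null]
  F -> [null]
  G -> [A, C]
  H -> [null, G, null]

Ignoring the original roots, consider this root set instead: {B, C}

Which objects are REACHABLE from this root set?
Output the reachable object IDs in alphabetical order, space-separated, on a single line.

Answer: B C E F

Derivation:
Roots: B C
Mark B: refs=null, marked=B
Mark C: refs=E F, marked=B C
Mark E: refs=null, marked=B C E
Mark F: refs=null, marked=B C E F
Unmarked (collected): A D G H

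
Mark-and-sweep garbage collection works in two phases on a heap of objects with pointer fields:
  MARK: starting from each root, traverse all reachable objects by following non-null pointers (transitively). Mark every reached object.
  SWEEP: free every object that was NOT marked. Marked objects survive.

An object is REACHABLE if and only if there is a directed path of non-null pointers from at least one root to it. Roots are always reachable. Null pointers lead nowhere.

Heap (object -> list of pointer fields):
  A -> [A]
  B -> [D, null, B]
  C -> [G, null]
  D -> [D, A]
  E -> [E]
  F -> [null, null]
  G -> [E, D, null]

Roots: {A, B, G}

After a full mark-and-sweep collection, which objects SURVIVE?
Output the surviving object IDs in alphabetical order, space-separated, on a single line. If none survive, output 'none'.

Answer: A B D E G

Derivation:
Roots: A B G
Mark A: refs=A, marked=A
Mark B: refs=D null B, marked=A B
Mark G: refs=E D null, marked=A B G
Mark D: refs=D A, marked=A B D G
Mark E: refs=E, marked=A B D E G
Unmarked (collected): C F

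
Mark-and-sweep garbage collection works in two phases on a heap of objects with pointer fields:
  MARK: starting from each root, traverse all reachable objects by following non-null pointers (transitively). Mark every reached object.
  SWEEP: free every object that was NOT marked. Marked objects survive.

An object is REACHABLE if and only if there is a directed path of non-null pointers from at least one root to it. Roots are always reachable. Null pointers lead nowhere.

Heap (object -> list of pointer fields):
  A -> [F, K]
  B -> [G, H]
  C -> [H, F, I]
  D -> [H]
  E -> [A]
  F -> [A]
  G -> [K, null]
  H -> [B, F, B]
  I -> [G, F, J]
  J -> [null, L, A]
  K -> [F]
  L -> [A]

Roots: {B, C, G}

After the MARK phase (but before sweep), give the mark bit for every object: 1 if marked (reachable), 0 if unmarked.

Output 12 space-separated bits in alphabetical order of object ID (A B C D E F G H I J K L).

Answer: 1 1 1 0 0 1 1 1 1 1 1 1

Derivation:
Roots: B C G
Mark B: refs=G H, marked=B
Mark C: refs=H F I, marked=B C
Mark G: refs=K null, marked=B C G
Mark H: refs=B F B, marked=B C G H
Mark F: refs=A, marked=B C F G H
Mark I: refs=G F J, marked=B C F G H I
Mark K: refs=F, marked=B C F G H I K
Mark A: refs=F K, marked=A B C F G H I K
Mark J: refs=null L A, marked=A B C F G H I J K
Mark L: refs=A, marked=A B C F G H I J K L
Unmarked (collected): D E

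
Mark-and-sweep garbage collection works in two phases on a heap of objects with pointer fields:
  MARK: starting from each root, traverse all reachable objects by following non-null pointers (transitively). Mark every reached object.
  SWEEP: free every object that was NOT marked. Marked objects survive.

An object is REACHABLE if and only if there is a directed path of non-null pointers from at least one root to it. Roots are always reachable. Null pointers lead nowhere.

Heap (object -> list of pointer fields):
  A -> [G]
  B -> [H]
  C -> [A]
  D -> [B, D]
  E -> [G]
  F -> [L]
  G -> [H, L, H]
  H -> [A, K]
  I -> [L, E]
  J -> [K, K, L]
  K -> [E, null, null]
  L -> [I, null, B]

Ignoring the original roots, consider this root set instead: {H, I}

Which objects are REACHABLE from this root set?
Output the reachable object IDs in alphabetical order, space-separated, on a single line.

Answer: A B E G H I K L

Derivation:
Roots: H I
Mark H: refs=A K, marked=H
Mark I: refs=L E, marked=H I
Mark A: refs=G, marked=A H I
Mark K: refs=E null null, marked=A H I K
Mark L: refs=I null B, marked=A H I K L
Mark E: refs=G, marked=A E H I K L
Mark G: refs=H L H, marked=A E G H I K L
Mark B: refs=H, marked=A B E G H I K L
Unmarked (collected): C D F J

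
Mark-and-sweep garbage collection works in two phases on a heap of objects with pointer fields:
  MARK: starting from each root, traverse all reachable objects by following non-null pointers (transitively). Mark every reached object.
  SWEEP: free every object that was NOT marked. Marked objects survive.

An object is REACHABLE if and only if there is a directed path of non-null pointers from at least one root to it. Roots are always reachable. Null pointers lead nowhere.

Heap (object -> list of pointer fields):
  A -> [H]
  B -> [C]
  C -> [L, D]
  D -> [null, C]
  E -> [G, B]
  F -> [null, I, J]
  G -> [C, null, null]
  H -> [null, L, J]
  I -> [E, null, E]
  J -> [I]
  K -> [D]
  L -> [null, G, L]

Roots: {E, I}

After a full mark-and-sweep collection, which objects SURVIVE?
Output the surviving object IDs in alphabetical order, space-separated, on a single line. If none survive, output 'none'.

Answer: B C D E G I L

Derivation:
Roots: E I
Mark E: refs=G B, marked=E
Mark I: refs=E null E, marked=E I
Mark G: refs=C null null, marked=E G I
Mark B: refs=C, marked=B E G I
Mark C: refs=L D, marked=B C E G I
Mark L: refs=null G L, marked=B C E G I L
Mark D: refs=null C, marked=B C D E G I L
Unmarked (collected): A F H J K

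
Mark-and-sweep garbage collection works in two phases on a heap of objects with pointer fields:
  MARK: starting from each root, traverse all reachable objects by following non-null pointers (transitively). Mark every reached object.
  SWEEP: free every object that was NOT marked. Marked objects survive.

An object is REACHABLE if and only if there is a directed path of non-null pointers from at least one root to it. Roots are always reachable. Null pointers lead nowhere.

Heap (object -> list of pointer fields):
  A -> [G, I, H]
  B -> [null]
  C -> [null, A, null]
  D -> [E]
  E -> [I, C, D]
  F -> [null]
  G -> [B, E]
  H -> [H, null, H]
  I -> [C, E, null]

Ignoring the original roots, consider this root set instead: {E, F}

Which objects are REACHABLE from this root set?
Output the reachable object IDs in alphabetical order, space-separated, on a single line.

Roots: E F
Mark E: refs=I C D, marked=E
Mark F: refs=null, marked=E F
Mark I: refs=C E null, marked=E F I
Mark C: refs=null A null, marked=C E F I
Mark D: refs=E, marked=C D E F I
Mark A: refs=G I H, marked=A C D E F I
Mark G: refs=B E, marked=A C D E F G I
Mark H: refs=H null H, marked=A C D E F G H I
Mark B: refs=null, marked=A B C D E F G H I
Unmarked (collected): (none)

Answer: A B C D E F G H I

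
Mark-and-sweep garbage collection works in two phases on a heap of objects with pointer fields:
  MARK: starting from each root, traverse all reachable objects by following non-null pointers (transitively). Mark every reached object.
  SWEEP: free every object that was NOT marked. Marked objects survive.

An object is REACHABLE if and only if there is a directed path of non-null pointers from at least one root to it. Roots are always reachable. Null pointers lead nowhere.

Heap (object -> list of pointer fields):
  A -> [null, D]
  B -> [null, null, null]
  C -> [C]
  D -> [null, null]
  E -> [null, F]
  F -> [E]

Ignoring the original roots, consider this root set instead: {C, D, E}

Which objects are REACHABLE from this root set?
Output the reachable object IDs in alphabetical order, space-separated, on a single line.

Roots: C D E
Mark C: refs=C, marked=C
Mark D: refs=null null, marked=C D
Mark E: refs=null F, marked=C D E
Mark F: refs=E, marked=C D E F
Unmarked (collected): A B

Answer: C D E F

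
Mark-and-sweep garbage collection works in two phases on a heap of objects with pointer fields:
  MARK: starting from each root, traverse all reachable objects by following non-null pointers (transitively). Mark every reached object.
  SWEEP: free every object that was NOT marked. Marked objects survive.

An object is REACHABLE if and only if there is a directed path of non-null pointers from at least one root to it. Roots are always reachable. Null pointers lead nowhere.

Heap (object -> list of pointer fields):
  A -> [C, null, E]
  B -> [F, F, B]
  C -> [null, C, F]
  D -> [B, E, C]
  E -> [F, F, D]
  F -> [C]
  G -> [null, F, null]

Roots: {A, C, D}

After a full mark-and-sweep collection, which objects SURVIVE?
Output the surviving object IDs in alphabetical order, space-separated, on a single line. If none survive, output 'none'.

Answer: A B C D E F

Derivation:
Roots: A C D
Mark A: refs=C null E, marked=A
Mark C: refs=null C F, marked=A C
Mark D: refs=B E C, marked=A C D
Mark E: refs=F F D, marked=A C D E
Mark F: refs=C, marked=A C D E F
Mark B: refs=F F B, marked=A B C D E F
Unmarked (collected): G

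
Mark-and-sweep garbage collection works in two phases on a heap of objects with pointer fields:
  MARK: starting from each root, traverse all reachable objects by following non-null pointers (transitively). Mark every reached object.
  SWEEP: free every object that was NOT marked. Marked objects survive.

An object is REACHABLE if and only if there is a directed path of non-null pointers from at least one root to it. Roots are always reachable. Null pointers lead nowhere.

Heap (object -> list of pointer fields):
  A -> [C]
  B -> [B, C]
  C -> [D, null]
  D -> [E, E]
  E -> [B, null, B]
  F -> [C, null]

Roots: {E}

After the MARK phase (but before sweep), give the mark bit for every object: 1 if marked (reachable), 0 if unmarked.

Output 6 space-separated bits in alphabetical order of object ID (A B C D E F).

Roots: E
Mark E: refs=B null B, marked=E
Mark B: refs=B C, marked=B E
Mark C: refs=D null, marked=B C E
Mark D: refs=E E, marked=B C D E
Unmarked (collected): A F

Answer: 0 1 1 1 1 0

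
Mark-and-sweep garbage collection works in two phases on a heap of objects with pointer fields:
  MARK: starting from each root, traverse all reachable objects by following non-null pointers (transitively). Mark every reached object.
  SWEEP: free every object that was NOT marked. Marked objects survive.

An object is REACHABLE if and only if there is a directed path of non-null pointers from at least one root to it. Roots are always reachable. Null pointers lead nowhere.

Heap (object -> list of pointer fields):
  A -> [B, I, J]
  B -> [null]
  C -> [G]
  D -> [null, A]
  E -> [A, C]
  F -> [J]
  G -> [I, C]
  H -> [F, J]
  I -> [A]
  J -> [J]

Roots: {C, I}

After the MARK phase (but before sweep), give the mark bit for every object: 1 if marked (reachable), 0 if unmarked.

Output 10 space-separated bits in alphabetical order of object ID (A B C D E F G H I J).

Answer: 1 1 1 0 0 0 1 0 1 1

Derivation:
Roots: C I
Mark C: refs=G, marked=C
Mark I: refs=A, marked=C I
Mark G: refs=I C, marked=C G I
Mark A: refs=B I J, marked=A C G I
Mark B: refs=null, marked=A B C G I
Mark J: refs=J, marked=A B C G I J
Unmarked (collected): D E F H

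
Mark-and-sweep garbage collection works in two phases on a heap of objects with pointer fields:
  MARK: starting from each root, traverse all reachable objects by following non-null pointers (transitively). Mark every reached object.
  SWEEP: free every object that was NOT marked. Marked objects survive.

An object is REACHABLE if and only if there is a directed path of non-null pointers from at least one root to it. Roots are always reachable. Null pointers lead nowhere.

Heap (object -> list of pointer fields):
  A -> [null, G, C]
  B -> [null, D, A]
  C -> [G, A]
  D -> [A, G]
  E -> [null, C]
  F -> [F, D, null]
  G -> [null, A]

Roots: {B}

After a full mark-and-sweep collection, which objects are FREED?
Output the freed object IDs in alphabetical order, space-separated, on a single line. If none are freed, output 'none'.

Answer: E F

Derivation:
Roots: B
Mark B: refs=null D A, marked=B
Mark D: refs=A G, marked=B D
Mark A: refs=null G C, marked=A B D
Mark G: refs=null A, marked=A B D G
Mark C: refs=G A, marked=A B C D G
Unmarked (collected): E F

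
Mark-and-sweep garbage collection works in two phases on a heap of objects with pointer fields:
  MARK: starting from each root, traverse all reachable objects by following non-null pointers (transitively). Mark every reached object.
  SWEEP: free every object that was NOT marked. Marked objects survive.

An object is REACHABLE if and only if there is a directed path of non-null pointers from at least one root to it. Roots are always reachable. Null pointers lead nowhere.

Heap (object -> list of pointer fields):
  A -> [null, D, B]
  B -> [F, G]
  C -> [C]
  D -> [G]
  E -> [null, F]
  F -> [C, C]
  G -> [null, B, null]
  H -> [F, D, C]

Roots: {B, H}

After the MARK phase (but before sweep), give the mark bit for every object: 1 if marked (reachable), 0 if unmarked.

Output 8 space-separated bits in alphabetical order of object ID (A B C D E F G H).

Answer: 0 1 1 1 0 1 1 1

Derivation:
Roots: B H
Mark B: refs=F G, marked=B
Mark H: refs=F D C, marked=B H
Mark F: refs=C C, marked=B F H
Mark G: refs=null B null, marked=B F G H
Mark D: refs=G, marked=B D F G H
Mark C: refs=C, marked=B C D F G H
Unmarked (collected): A E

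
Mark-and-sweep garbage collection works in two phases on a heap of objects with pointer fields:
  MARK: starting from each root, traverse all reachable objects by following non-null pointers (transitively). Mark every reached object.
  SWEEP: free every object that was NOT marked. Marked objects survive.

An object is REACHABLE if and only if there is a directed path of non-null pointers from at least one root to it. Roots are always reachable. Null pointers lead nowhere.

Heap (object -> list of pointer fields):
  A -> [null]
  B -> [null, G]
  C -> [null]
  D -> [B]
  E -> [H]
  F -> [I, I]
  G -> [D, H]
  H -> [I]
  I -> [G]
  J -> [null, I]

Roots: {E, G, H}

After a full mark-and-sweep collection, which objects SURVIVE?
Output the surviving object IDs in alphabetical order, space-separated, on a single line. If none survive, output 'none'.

Answer: B D E G H I

Derivation:
Roots: E G H
Mark E: refs=H, marked=E
Mark G: refs=D H, marked=E G
Mark H: refs=I, marked=E G H
Mark D: refs=B, marked=D E G H
Mark I: refs=G, marked=D E G H I
Mark B: refs=null G, marked=B D E G H I
Unmarked (collected): A C F J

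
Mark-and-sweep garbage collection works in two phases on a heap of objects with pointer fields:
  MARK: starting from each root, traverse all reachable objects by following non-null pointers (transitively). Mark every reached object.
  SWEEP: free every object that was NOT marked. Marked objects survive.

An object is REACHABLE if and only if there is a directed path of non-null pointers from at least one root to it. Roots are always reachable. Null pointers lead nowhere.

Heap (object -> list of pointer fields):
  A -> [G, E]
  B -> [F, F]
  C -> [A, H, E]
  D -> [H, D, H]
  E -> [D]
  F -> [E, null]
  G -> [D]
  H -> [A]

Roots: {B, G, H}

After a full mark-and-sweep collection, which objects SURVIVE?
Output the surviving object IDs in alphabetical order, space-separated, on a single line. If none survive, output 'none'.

Answer: A B D E F G H

Derivation:
Roots: B G H
Mark B: refs=F F, marked=B
Mark G: refs=D, marked=B G
Mark H: refs=A, marked=B G H
Mark F: refs=E null, marked=B F G H
Mark D: refs=H D H, marked=B D F G H
Mark A: refs=G E, marked=A B D F G H
Mark E: refs=D, marked=A B D E F G H
Unmarked (collected): C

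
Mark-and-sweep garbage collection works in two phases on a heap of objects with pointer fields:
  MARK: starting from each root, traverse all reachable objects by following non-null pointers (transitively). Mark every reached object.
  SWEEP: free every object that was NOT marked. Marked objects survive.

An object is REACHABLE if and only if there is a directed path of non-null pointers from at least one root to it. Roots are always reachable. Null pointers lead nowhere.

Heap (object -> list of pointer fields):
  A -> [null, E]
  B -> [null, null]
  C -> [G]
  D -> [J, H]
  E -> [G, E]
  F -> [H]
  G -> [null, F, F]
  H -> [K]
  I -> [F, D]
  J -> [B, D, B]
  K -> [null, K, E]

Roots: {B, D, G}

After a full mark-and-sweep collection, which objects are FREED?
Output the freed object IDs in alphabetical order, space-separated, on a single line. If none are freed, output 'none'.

Roots: B D G
Mark B: refs=null null, marked=B
Mark D: refs=J H, marked=B D
Mark G: refs=null F F, marked=B D G
Mark J: refs=B D B, marked=B D G J
Mark H: refs=K, marked=B D G H J
Mark F: refs=H, marked=B D F G H J
Mark K: refs=null K E, marked=B D F G H J K
Mark E: refs=G E, marked=B D E F G H J K
Unmarked (collected): A C I

Answer: A C I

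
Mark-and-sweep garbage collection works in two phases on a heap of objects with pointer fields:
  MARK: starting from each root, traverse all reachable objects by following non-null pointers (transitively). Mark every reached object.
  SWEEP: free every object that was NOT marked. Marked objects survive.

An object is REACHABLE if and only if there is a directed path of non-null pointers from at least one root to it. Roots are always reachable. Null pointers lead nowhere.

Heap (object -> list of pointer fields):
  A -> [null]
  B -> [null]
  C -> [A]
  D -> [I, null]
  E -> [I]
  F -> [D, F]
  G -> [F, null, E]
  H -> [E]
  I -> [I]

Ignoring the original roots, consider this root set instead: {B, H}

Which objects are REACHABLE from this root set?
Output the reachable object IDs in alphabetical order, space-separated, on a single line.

Answer: B E H I

Derivation:
Roots: B H
Mark B: refs=null, marked=B
Mark H: refs=E, marked=B H
Mark E: refs=I, marked=B E H
Mark I: refs=I, marked=B E H I
Unmarked (collected): A C D F G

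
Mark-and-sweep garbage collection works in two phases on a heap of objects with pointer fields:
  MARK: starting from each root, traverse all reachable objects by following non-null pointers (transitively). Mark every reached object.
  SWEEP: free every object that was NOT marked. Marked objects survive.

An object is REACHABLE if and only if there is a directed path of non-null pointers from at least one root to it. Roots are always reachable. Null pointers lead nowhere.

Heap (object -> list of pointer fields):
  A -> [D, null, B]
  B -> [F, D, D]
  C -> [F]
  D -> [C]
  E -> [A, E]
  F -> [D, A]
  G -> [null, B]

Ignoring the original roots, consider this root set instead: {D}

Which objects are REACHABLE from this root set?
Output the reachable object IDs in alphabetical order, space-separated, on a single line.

Roots: D
Mark D: refs=C, marked=D
Mark C: refs=F, marked=C D
Mark F: refs=D A, marked=C D F
Mark A: refs=D null B, marked=A C D F
Mark B: refs=F D D, marked=A B C D F
Unmarked (collected): E G

Answer: A B C D F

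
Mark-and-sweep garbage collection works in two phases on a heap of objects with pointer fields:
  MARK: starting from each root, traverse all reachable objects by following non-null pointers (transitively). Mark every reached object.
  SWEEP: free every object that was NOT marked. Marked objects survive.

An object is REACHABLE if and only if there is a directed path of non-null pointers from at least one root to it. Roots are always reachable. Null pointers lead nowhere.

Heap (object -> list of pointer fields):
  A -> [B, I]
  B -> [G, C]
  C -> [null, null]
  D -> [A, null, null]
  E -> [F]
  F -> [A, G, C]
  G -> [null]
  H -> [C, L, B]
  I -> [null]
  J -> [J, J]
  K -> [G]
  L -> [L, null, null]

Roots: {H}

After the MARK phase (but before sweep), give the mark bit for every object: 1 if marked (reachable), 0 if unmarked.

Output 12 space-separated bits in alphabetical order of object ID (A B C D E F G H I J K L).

Roots: H
Mark H: refs=C L B, marked=H
Mark C: refs=null null, marked=C H
Mark L: refs=L null null, marked=C H L
Mark B: refs=G C, marked=B C H L
Mark G: refs=null, marked=B C G H L
Unmarked (collected): A D E F I J K

Answer: 0 1 1 0 0 0 1 1 0 0 0 1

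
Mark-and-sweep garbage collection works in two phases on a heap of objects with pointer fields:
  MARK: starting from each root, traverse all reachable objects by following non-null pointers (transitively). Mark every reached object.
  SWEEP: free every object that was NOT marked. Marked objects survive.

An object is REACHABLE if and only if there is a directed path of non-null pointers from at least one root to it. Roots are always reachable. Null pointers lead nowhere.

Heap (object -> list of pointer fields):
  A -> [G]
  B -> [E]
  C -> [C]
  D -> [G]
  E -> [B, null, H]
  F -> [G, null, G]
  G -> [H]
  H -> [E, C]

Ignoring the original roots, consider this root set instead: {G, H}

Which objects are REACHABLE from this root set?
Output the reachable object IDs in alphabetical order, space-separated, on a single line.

Answer: B C E G H

Derivation:
Roots: G H
Mark G: refs=H, marked=G
Mark H: refs=E C, marked=G H
Mark E: refs=B null H, marked=E G H
Mark C: refs=C, marked=C E G H
Mark B: refs=E, marked=B C E G H
Unmarked (collected): A D F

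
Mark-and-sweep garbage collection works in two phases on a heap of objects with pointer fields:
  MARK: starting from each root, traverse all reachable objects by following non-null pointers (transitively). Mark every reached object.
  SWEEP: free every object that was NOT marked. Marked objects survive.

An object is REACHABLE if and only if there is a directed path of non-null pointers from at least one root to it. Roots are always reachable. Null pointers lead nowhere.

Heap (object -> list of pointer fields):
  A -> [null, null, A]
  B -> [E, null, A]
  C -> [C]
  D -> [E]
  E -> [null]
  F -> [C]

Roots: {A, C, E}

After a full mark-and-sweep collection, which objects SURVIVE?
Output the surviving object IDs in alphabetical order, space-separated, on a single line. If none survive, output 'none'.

Roots: A C E
Mark A: refs=null null A, marked=A
Mark C: refs=C, marked=A C
Mark E: refs=null, marked=A C E
Unmarked (collected): B D F

Answer: A C E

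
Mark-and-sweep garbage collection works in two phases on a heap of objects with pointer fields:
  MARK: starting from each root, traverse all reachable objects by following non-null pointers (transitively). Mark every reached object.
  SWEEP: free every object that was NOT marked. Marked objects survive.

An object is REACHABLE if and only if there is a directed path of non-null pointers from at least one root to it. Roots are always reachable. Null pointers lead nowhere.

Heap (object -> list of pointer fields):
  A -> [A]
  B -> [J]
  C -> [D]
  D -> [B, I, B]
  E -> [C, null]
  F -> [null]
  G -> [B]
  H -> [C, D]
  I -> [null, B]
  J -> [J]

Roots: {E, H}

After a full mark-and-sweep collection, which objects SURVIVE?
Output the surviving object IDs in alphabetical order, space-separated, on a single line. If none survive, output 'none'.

Roots: E H
Mark E: refs=C null, marked=E
Mark H: refs=C D, marked=E H
Mark C: refs=D, marked=C E H
Mark D: refs=B I B, marked=C D E H
Mark B: refs=J, marked=B C D E H
Mark I: refs=null B, marked=B C D E H I
Mark J: refs=J, marked=B C D E H I J
Unmarked (collected): A F G

Answer: B C D E H I J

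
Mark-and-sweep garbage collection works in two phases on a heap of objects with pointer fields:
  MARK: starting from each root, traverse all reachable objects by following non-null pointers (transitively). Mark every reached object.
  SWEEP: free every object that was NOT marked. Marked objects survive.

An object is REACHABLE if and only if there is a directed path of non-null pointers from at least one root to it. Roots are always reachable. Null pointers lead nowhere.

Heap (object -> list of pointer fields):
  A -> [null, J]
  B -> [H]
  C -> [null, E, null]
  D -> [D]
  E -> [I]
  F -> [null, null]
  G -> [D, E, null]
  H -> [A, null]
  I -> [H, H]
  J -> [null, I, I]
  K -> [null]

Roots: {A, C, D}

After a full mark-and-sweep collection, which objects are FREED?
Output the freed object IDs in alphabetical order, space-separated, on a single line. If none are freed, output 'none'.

Answer: B F G K

Derivation:
Roots: A C D
Mark A: refs=null J, marked=A
Mark C: refs=null E null, marked=A C
Mark D: refs=D, marked=A C D
Mark J: refs=null I I, marked=A C D J
Mark E: refs=I, marked=A C D E J
Mark I: refs=H H, marked=A C D E I J
Mark H: refs=A null, marked=A C D E H I J
Unmarked (collected): B F G K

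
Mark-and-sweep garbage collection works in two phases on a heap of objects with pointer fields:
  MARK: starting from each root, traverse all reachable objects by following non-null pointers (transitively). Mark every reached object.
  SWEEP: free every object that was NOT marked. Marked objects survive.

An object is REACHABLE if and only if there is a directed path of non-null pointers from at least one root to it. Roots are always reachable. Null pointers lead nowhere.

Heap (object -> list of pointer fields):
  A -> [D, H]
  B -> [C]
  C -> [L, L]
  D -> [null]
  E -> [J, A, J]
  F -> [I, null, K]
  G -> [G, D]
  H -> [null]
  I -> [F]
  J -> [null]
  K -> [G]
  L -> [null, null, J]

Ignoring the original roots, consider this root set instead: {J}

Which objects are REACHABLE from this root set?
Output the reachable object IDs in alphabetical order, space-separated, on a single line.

Roots: J
Mark J: refs=null, marked=J
Unmarked (collected): A B C D E F G H I K L

Answer: J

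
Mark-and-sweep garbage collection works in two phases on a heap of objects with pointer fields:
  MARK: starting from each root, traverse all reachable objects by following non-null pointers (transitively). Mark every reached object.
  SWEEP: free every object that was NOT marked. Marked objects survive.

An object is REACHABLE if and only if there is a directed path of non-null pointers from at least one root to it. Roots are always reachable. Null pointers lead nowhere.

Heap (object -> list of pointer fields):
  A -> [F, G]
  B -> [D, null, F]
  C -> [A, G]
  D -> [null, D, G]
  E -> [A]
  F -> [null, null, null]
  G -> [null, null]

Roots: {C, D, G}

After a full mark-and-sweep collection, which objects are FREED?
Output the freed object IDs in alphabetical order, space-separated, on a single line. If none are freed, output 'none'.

Roots: C D G
Mark C: refs=A G, marked=C
Mark D: refs=null D G, marked=C D
Mark G: refs=null null, marked=C D G
Mark A: refs=F G, marked=A C D G
Mark F: refs=null null null, marked=A C D F G
Unmarked (collected): B E

Answer: B E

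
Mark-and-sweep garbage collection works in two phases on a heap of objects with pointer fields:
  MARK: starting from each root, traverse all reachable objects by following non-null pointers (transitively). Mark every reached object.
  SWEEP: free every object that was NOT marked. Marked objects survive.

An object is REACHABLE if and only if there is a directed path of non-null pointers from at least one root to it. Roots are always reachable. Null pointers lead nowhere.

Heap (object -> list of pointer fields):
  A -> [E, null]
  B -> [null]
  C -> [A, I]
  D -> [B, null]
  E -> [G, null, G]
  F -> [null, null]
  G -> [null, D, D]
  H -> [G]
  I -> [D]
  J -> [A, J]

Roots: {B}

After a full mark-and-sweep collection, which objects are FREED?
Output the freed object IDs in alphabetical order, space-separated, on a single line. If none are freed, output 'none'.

Answer: A C D E F G H I J

Derivation:
Roots: B
Mark B: refs=null, marked=B
Unmarked (collected): A C D E F G H I J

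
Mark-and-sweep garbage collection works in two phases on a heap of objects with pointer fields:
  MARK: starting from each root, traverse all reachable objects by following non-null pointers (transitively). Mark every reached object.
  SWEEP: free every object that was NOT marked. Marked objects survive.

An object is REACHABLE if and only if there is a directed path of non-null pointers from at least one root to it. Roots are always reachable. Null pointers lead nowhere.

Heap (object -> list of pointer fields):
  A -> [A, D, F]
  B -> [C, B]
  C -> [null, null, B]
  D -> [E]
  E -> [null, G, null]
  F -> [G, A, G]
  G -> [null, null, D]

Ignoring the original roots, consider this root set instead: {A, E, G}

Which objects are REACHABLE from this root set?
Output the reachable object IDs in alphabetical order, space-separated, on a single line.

Answer: A D E F G

Derivation:
Roots: A E G
Mark A: refs=A D F, marked=A
Mark E: refs=null G null, marked=A E
Mark G: refs=null null D, marked=A E G
Mark D: refs=E, marked=A D E G
Mark F: refs=G A G, marked=A D E F G
Unmarked (collected): B C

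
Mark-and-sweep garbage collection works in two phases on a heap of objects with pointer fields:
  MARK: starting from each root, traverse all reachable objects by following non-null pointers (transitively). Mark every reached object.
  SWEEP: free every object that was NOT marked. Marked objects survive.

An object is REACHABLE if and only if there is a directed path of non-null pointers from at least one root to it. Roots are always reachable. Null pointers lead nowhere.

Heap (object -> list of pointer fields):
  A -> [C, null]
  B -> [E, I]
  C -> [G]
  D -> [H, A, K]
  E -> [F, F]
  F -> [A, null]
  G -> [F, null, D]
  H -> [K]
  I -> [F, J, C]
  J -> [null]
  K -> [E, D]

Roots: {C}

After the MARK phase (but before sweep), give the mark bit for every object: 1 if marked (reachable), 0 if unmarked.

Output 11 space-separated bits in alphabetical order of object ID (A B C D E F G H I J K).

Answer: 1 0 1 1 1 1 1 1 0 0 1

Derivation:
Roots: C
Mark C: refs=G, marked=C
Mark G: refs=F null D, marked=C G
Mark F: refs=A null, marked=C F G
Mark D: refs=H A K, marked=C D F G
Mark A: refs=C null, marked=A C D F G
Mark H: refs=K, marked=A C D F G H
Mark K: refs=E D, marked=A C D F G H K
Mark E: refs=F F, marked=A C D E F G H K
Unmarked (collected): B I J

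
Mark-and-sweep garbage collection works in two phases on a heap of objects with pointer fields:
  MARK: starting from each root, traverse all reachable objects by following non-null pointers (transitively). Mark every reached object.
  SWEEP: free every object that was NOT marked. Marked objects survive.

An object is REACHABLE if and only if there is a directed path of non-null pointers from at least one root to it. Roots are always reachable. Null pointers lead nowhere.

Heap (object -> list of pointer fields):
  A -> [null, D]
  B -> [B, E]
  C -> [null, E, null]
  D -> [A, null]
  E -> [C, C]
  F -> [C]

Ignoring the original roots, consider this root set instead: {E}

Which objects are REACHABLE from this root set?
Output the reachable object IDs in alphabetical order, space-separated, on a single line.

Answer: C E

Derivation:
Roots: E
Mark E: refs=C C, marked=E
Mark C: refs=null E null, marked=C E
Unmarked (collected): A B D F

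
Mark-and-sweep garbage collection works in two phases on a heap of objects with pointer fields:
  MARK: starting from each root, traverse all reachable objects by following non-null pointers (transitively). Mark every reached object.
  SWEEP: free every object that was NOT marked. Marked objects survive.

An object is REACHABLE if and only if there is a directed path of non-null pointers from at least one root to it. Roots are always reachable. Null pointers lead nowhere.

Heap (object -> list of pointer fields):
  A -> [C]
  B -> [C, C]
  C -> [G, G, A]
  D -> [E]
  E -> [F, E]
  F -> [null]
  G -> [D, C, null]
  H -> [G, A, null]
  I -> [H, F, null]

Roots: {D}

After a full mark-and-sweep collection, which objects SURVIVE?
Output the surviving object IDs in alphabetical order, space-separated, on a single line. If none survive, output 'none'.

Roots: D
Mark D: refs=E, marked=D
Mark E: refs=F E, marked=D E
Mark F: refs=null, marked=D E F
Unmarked (collected): A B C G H I

Answer: D E F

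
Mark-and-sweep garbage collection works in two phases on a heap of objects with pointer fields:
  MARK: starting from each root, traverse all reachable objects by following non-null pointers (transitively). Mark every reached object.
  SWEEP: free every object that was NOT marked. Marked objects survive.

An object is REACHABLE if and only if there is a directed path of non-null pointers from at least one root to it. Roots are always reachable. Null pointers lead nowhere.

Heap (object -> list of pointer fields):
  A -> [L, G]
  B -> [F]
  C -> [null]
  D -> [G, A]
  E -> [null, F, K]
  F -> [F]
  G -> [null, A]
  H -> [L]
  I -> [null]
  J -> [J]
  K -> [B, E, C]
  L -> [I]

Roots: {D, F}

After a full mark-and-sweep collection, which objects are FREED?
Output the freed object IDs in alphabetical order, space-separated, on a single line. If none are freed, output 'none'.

Answer: B C E H J K

Derivation:
Roots: D F
Mark D: refs=G A, marked=D
Mark F: refs=F, marked=D F
Mark G: refs=null A, marked=D F G
Mark A: refs=L G, marked=A D F G
Mark L: refs=I, marked=A D F G L
Mark I: refs=null, marked=A D F G I L
Unmarked (collected): B C E H J K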